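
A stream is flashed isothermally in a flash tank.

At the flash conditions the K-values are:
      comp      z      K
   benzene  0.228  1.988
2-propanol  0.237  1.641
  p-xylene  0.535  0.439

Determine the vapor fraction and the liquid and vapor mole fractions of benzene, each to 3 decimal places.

Newton–Raphson from ψ = 0.37:
  ψ = 0.370: g = -0.0910, g' = -0.451 → ψ = 0.168
  ψ = 0.168: g = -0.0011, g' = -0.448 → ψ = 0.166
Converged at ψ = 0.166.
Compositions from xᵢ = zᵢ/(1+ψ(Kᵢ−1)), yᵢ = Kᵢxᵢ:
  benzene: x = 0.196, y = 0.389
  2-propanol: x = 0.214, y = 0.352
  p-xylene: x = 0.590, y = 0.259

ψ = 0.166, x_benzene = 0.196, y_benzene = 0.389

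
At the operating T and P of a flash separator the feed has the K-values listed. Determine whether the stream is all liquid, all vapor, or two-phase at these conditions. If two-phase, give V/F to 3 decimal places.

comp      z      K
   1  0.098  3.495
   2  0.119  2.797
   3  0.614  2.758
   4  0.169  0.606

all vapor

ΣzᵢKᵢ = 2.471; Σzᵢ/Kᵢ = 0.572.
Since Σzᵢ/Kᵢ < 1 the mixture is above its dew point — single vapor phase.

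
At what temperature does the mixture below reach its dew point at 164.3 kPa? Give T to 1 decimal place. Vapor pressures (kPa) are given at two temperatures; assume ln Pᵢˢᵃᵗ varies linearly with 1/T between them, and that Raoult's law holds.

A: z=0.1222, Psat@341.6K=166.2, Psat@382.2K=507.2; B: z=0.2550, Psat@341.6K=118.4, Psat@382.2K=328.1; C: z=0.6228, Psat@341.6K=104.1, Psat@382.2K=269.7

T = 356.1 K

Dew-point temperature: Σzᵢ·P/Pᵢˢᵃᵗ(T) = 1. Interpolate ln Pᵢˢᵃᵗ = aᵢ + bᵢ/T.
  T = 341.6 K: ΣzᵢP/Pᵢˢᵃᵗ = 1.4576
  T = 382.2 K: ΣzᵢP/Pᵢˢᵃᵗ = 0.5467
  T = 361.9 K: ΣzᵢP/Pᵢˢᵃᵗ = 0.8682
  T = 351.8 K: ΣzᵢP/Pᵢˢᵃᵗ = 1.1151
  T = 356.9 K: ΣzᵢP/Pᵢˢᵃᵗ = 0.9809
  T = 354.4 K: ΣzᵢP/Pᵢˢᵃᵗ = 1.0440
Interpolating between 354.4 K and 356.9 K gives T ≈ 356.1 K.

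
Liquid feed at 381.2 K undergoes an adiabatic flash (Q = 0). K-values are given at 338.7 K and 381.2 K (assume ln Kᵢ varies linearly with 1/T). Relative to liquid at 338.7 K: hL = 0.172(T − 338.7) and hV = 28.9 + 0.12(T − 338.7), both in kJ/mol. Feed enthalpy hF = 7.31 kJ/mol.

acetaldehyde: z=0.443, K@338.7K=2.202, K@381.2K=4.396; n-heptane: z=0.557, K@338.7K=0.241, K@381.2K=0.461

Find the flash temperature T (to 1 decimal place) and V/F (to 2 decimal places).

Adiabatic flash: solve Rachford–Rice at each trial T, then check hF = ψ·hV(T) + (1−ψ)·hL(T).
  T = 338.7 K: K = (2.202, 0.241), RR gives ψ = 0.120, H_out = 3.476 kJ/mol
  T = 381.2 K: K = (4.396, 0.461), RR gives ψ = 0.658, H_out = 24.869 kJ/mol
  T = 359.9 K: K = (3.173, 0.340), RR gives ψ = 0.414, H_out = 15.165 kJ/mol
  T = 349.3 K: K = (2.658, 0.288), RR gives ψ = 0.286, H_out = 9.926 kJ/mol
  T = 344.0 K: K = (2.423, 0.264), RR gives ψ = 0.210, H_out = 6.925 kJ/mol
  T = 346.6 K: K = (2.536, 0.275), RR gives ψ = 0.249, H_out = 8.442 kJ/mol
  T = 345.3 K: K = (2.479, 0.269), RR gives ψ = 0.230, H_out = 7.695 kJ/mol
Linear interpolation between T = 344.0 (H_out = 6.925) and T = 345.3 (H_out = 7.695) on hF = 7.31 gives T ≈ 344.6 K, at which ψ = 0.22.

T = 344.6 K, V/F = 0.22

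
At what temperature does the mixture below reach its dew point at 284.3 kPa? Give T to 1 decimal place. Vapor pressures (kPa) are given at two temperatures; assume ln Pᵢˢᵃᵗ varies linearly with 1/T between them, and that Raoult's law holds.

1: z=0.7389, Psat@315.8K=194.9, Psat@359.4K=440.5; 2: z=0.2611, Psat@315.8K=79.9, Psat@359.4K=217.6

T = 348.6 K

Dew-point temperature: Σzᵢ·P/Pᵢˢᵃᵗ(T) = 1. Interpolate ln Pᵢˢᵃᵗ = aᵢ + bᵢ/T.
  T = 315.8 K: ΣzᵢP/Pᵢˢᵃᵗ = 2.0069
  T = 359.4 K: ΣzᵢP/Pᵢˢᵃᵗ = 0.8180
  T = 337.6 K: ΣzᵢP/Pᵢˢᵃᵗ = 1.2434
  T = 348.5 K: ΣzᵢP/Pᵢˢᵃᵗ = 1.0017
  T = 353.9 K: ΣzᵢP/Pᵢˢᵃᵗ = 0.9046
  T = 351.2 K: ΣzᵢP/Pᵢˢᵃᵗ = 0.9515
Interpolating between 348.5 K and 351.2 K gives T ≈ 348.6 K.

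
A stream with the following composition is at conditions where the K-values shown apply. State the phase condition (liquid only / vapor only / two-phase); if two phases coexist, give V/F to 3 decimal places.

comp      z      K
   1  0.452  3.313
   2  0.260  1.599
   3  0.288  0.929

ΣzᵢKᵢ = 2.181; Σzᵢ/Kᵢ = 0.609.
Since Σzᵢ/Kᵢ < 1 the mixture is above its dew point — single vapor phase.

vapor only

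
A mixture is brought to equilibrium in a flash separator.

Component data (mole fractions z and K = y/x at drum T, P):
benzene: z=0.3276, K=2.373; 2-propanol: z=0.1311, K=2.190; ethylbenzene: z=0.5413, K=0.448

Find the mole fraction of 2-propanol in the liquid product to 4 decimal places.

Rachford–Rice: g(β) = Σ zᵢ(Kᵢ−1)/(1+β(Kᵢ−1)) = 0.
Check two-phase: ΣzᵢKᵢ = 1.3070 > 1 and Σzᵢ/Kᵢ = 1.4062 > 1, so g(0) = 0.3070 > 0 and g(1) = -0.4062 < 0.
Newton–Raphson from β = 0.44:
  β = 0.4400: g = -0.01186, g' = -0.6077 → β = 0.4205
Converged at β = 0.4205.
Compositions from xᵢ = zᵢ/(1+β(Kᵢ−1)), yᵢ = Kᵢxᵢ:
  benzene: x = 0.2077, y = 0.4928
  2-propanol: x = 0.0874, y = 0.1914
  ethylbenzene: x = 0.7049, y = 0.3158

x_2-propanol = 0.0874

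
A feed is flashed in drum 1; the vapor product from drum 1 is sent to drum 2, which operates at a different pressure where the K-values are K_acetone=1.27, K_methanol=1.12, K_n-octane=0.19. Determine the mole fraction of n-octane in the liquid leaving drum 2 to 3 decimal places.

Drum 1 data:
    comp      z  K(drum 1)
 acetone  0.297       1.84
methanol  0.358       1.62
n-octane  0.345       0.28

x_n-octane (drum 2) = 0.189

Drum 1:
Material balance + equilibrium reduce to Σ zᵢ(Kᵢ−1)/(1+ψ₁(Kᵢ−1)) = 0.
Check two-phase: ΣzᵢKᵢ = 1.223 > 1 and Σzᵢ/Kᵢ = 1.615 > 1, so g(0) = 0.223 > 0 and g(1) = -0.615 < 0.
Newton–Raphson from ψ₁ = 0.5:
  ψ₁ = 0.500: g = -0.0430, g' = -0.621 → ψ₁ = 0.431
  ψ₁ = 0.431: g = -0.0017, g' = -0.575 → ψ₁ = 0.428
Converged at ψ₁ = 0.428.
Drum-1 compositions:
  acetone: x = 0.218, y = 0.402
  methanol: x = 0.283, y = 0.458
  n-octane: x = 0.499, y = 0.140
Drum-2 feed = drum-1 vapor: z₂ = (0.4020, 0.4584, 0.1396).
Drum 2:
Rachford–Rice: g(ψ₂) = Σ zᵢ(Kᵢ−1)/(1+ψ₂(Kᵢ−1)) = 0.
Check two-phase: ΣzᵢKᵢ = 1.050 > 1 and Σzᵢ/Kᵢ = 1.461 > 1, so g(0) = 0.050 > 0 and g(1) = -0.461 < 0.
Newton iteration, ψ₂⁰ = 0.48:
  ψ₂ = 0.480: g = -0.0369, g' = -0.274 → ψ₂ = 0.345
  ψ₂ = 0.345: g = -0.0049, g' = -0.207 → ψ₂ = 0.322
  ψ₂ = 0.322: g = -0.0001, g' = -0.198 → ψ₂ = 0.321
Converged at ψ₂ = 0.321.
  acetone: x = 0.370, y = 0.470
  methanol: x = 0.441, y = 0.494
  n-octane: x = 0.189, y = 0.036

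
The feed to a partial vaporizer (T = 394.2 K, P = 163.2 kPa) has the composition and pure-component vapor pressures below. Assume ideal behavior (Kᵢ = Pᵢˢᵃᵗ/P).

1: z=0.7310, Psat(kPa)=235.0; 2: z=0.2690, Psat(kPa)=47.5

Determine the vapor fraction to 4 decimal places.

ψ = 0.4197

Raoult's law: Kᵢ = Pᵢˢᵃᵗ/P = Pᵢˢᵃᵗ/163.2.
  K_1 = 235.0/163.2 = 1.439951, K_2 = 47.5/163.2 = 0.291054
Binary case is linear: z₁(K₁−1)(1+ψ(K₂−1)) + z₂(K₂−1)(1+ψ(K₁−1)) = 0
⇒ ψ = [z₁(K₁−1)+z₂(K₂−1)] / [−(K₁−1)(K₂−1)] = 0.13090/0.31190 = 0.4197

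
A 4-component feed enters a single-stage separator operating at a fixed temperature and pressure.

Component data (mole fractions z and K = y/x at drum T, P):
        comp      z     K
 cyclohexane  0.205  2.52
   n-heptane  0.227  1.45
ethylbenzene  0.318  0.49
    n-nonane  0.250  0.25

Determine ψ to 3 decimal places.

ψ = 0.092

Newton iteration, ψ⁰ = 0.53:
  ψ = 0.530: g = -0.2784, g' = -0.718 → ψ = 0.142
  ψ = 0.142: g = -0.0325, g' = -0.633 → ψ = 0.091
  ψ = 0.091: g = 0.0007, g' = -0.661 → ψ = 0.092
Converged at ψ = 0.092.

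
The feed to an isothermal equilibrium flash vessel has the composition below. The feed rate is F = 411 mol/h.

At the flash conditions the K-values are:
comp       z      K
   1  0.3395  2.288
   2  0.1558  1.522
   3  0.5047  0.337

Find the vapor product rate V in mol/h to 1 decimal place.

Material balance + equilibrium reduce to Σ zᵢ(Kᵢ−1)/(1+ψ(Kᵢ−1)) = 0.
Feasibility: ΣzᵢKᵢ = 1.1840, Σzᵢ/Kᵢ = 1.7484 — both > 1, two phases present.
Newton–Raphson from ψ = 0.64:
  ψ = 0.6400: g = -0.28060, g' = -0.8625 → ψ = 0.3147
  ψ = 0.3147: g = -0.04181, g' = -0.6708 → ψ = 0.2523
  ψ = 0.2523: g = 0.00004, g' = -0.6739 → ψ = 0.2524
Converged at ψ = 0.2524.
Then V = ψ·F = 0.2524·411 = 103.7 mol/h and L = F − V = 307.3 mol/h.

V = 103.7 mol/h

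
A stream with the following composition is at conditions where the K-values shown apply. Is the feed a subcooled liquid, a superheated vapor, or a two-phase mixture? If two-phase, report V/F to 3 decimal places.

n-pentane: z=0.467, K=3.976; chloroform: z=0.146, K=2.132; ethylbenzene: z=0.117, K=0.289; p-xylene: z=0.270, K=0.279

two-phase, V/F = 0.688

ΣzᵢKᵢ = 2.277; Σzᵢ/Kᵢ = 1.559.
Both exceed 1, so a two-phase solution exists.
Material balance + equilibrium reduce to Σ zᵢ(Kᵢ−1)/(1+ψ(Kᵢ−1)) = 0.
Newton iteration, ψ⁰ = 0.5:
  ψ = 0.500: g = 0.2307, g' = -1.230 → ψ = 0.688
Converged at ψ = 0.688.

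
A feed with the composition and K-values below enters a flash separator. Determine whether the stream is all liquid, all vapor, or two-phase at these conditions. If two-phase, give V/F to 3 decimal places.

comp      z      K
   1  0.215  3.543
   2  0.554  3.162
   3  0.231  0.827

all vapor

ΣzᵢKᵢ = 2.705; Σzᵢ/Kᵢ = 0.515.
Since Σzᵢ/Kᵢ < 1 the mixture is above its dew point — single vapor phase.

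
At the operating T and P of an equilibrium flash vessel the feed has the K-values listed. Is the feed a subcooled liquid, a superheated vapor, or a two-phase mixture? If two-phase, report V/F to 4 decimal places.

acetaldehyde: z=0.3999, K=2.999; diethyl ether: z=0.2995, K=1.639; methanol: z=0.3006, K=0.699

superheated vapor

ΣzᵢKᵢ = 1.9003; Σzᵢ/Kᵢ = 0.7461.
Since Σzᵢ/Kᵢ < 1 the mixture is above its dew point — single vapor phase.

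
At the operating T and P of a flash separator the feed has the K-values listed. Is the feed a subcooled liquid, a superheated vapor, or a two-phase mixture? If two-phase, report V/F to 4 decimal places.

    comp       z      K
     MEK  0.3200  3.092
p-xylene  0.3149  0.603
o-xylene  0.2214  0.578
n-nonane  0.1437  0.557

two-phase, V/F = 0.4460

ΣzᵢKᵢ = 1.3873; Σzᵢ/Kᵢ = 1.2667.
Both exceed 1, so a two-phase solution exists.
Rachford–Rice: g(ψ) = Σ zᵢ(Kᵢ−1)/(1+ψ(Kᵢ−1)) = 0.
Newton–Raphson from ψ = 0.3:
  ψ = 0.3000: g = 0.08900, g' = -0.6818 → ψ = 0.4305
  ψ = 0.4305: g = 0.00859, g' = -0.5618 → ψ = 0.4458
  ψ = 0.4458: g = 0.00008, g' = -0.5518 → ψ = 0.4460
Converged at ψ = 0.4460.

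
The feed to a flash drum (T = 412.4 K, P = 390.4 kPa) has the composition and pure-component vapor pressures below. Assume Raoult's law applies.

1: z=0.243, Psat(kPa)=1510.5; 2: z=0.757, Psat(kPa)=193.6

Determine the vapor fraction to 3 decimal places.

ψ = 0.218

Raoult's law: Kᵢ = Pᵢˢᵃᵗ/P = Pᵢˢᵃᵗ/390.4.
  K_1 = 1510.5/390.4 = 3.86911, K_2 = 193.6/390.4 = 0.49590
Iterate (Newton) starting at ψ = 0.66:
  ψ = 0.660: g = -0.3309, g' = -0.671 → ψ = 0.167
  ψ = 0.167: g = 0.0549, g' = -1.144 → ψ = 0.215
  ψ = 0.215: g = 0.0034, g' = -1.008 → ψ = 0.218
Converged at ψ = 0.218.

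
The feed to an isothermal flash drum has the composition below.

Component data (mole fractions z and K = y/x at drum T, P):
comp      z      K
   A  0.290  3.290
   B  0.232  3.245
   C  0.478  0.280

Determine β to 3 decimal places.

β = 0.514

Let β = V/F and solve Σ zᵢ(Kᵢ−1)/(1+β(Kᵢ−1)) = 0.
g(0) = ΣzᵢKᵢ − 1 = 0.841 and g(1) = 1 − Σzᵢ/Kᵢ = -0.867, so a root lies in (0, 1).
Newton iteration, β⁰ = 0.43:
  β = 0.430: g = 0.1011, g' = -1.209 → β = 0.514
Converged at β = 0.514.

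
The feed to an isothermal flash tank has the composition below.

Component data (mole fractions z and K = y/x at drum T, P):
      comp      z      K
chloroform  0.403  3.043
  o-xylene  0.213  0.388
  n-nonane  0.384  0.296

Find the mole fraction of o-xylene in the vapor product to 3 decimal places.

Material balance + equilibrium reduce to Σ zᵢ(Kᵢ−1)/(1+β(Kᵢ−1)) = 0.
Feasibility: ΣzᵢKᵢ = 1.423, Σzᵢ/Kᵢ = 1.979 — both > 1, two phases present.
Newton–Raphson from β = 0.5:
  β = 0.500: g = -0.1977, g' = -1.030 → β = 0.308
Converged at β = 0.308.
Compositions from xᵢ = zᵢ/(1+β(Kᵢ−1)), yᵢ = Kᵢxᵢ:
  chloroform: x = 0.247, y = 0.753
  o-xylene: x = 0.262, y = 0.102
  n-nonane: x = 0.490, y = 0.145

y_o-xylene = 0.102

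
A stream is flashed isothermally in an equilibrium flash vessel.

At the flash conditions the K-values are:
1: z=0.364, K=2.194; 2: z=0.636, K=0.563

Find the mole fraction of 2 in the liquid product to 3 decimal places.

Let ψ = V/F and solve Σ zᵢ(Kᵢ−1)/(1+ψ(Kᵢ−1)) = 0.
Check two-phase: ΣzᵢKᵢ = 1.157 > 1 and Σzᵢ/Kᵢ = 1.296 > 1, so g(0) = 0.157 > 0 and g(1) = -0.296 < 0.
Binary case is linear: z₁(K₁−1)(1+ψ(K₂−1)) + z₂(K₂−1)(1+ψ(K₁−1)) = 0
⇒ ψ = [z₁(K₁−1)+z₂(K₂−1)] / [−(K₁−1)(K₂−1)] = 0.1567/0.5218 = 0.300
Compositions from xᵢ = zᵢ/(1+ψ(Kᵢ−1)), yᵢ = Kᵢxᵢ:
  1: x = 0.268, y = 0.588
  2: x = 0.732, y = 0.412

x_2 = 0.732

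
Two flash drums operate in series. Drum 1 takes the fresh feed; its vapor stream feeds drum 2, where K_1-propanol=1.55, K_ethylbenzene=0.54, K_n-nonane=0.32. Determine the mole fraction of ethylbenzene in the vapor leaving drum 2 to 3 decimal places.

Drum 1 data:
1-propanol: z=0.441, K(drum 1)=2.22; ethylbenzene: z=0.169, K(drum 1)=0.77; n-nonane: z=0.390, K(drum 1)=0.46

Drum 1:
Material balance + equilibrium reduce to Σ zᵢ(Kᵢ−1)/(1+ψ₁(Kᵢ−1)) = 0.
Feasibility: ΣzᵢKᵢ = 1.289, Σzᵢ/Kᵢ = 1.266 — both > 1, two phases present.
Newton–Raphson from ψ₁ = 0.5:
  ψ₁ = 0.500: g = 0.0018, g' = -0.478 → ψ₁ = 0.504
Converged at ψ₁ = 0.504.
Drum-1 compositions:
  1-propanol: x = 0.273, y = 0.606
  ethylbenzene: x = 0.191, y = 0.147
  n-nonane: x = 0.536, y = 0.246
Drum-2 feed = drum-1 vapor: z₂ = (0.6064, 0.1472, 0.2464).
Drum 2:
Newton iteration, ψ₂⁰ = 0.47:
  ψ₂ = 0.470: g = -0.0676, g' = -0.413 → ψ₂ = 0.306
  ψ₂ = 0.306: g = -0.0049, g' = -0.358 → ψ₂ = 0.292
Converged at ψ₂ = 0.292.
  1-propanol: x = 0.522, y = 0.810
  ethylbenzene: x = 0.170, y = 0.092
  n-nonane: x = 0.308, y = 0.098

y_ethylbenzene (drum 2) = 0.092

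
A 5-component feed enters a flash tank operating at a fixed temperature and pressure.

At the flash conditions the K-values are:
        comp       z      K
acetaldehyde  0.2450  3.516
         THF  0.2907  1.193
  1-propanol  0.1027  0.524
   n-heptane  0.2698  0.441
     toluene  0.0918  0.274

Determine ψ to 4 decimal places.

Iterate (Newton) starting at ψ = 0.49:
  ψ = 0.4900: g = -0.04759, g' = -0.6362 → ψ = 0.4152
  ψ = 0.4152: g = 0.00069, g' = -0.6585 → ψ = 0.4162
Converged at ψ = 0.4162.

ψ = 0.4162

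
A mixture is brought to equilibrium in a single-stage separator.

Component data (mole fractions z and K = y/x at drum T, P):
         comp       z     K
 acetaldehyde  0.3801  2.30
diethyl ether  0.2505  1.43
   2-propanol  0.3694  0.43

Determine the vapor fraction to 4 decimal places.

Newton–Raphson from ψ = 0.6:
  ψ = 0.6000: g = 0.04323, g' = -0.5092 → ψ = 0.6849
  ψ = 0.6849: g = -0.00079, g' = -0.5304 → ψ = 0.6834
Converged at ψ = 0.6834.

ψ = 0.6834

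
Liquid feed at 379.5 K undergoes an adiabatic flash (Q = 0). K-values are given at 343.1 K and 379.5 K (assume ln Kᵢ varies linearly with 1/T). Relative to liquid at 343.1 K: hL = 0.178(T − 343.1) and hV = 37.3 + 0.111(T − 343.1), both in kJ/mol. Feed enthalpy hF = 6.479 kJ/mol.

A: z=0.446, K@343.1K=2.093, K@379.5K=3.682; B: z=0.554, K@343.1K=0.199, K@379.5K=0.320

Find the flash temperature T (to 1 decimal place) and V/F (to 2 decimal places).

Adiabatic flash: solve Rachford–Rice at each trial T, then check hF = ψ·hV(T) + (1−ψ)·hL(T).
  T = 343.1 K: K = (2.093, 0.199), RR gives ψ = 0.050, H_out = 1.863 kJ/mol
  T = 379.5 K: K = (3.682, 0.320), RR gives ψ = 0.449, H_out = 22.143 kJ/mol
  T = 361.3 K: K = (2.816, 0.255), RR gives ψ = 0.294, H_out = 13.843 kJ/mol
  T = 352.2 K: K = (2.437, 0.226), RR gives ψ = 0.191, H_out = 8.621 kJ/mol
  T = 347.6 K: K = (2.259, 0.212), RR gives ψ = 0.126, H_out = 5.464 kJ/mol
  T = 349.9 K: K = (2.347, 0.219), RR gives ψ = 0.160, H_out = 7.098 kJ/mol
Linear interpolation between T = 347.6 (H_out = 5.464) and T = 349.9 (H_out = 7.098) on hF = 6.479 gives T ≈ 349.0 K, at which ψ = 0.15.

T = 349.0 K, V/F = 0.15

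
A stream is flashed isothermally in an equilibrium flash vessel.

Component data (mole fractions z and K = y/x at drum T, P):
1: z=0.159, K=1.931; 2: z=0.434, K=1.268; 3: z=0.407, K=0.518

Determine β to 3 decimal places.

Material balance + equilibrium reduce to Σ zᵢ(Kᵢ−1)/(1+β(Kᵢ−1)) = 0.
Check two-phase: ΣzᵢKᵢ = 1.068 > 1 and Σzᵢ/Kᵢ = 1.210 > 1, so g(0) = 0.068 > 0 and g(1) = -0.210 < 0.
Newton iteration, β⁰ = 0.44:
  β = 0.440: g = -0.0399, g' = -0.247 → β = 0.278
  β = 0.278: g = -0.0007, g' = -0.240 → β = 0.275
Converged at β = 0.275.

β = 0.275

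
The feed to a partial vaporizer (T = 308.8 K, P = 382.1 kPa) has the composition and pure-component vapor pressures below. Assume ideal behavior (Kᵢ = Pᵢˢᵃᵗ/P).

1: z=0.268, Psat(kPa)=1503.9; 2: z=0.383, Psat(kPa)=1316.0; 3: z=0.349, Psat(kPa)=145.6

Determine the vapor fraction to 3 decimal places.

Raoult's law: Kᵢ = Pᵢˢᵃᵗ/P = Pᵢˢᵃᵗ/382.1.
  K_1 = 1503.9/382.1 = 3.93588, K_2 = 1316.0/382.1 = 3.44412, K_3 = 145.6/382.1 = 0.38105
Rachford–Rice: g(ψ) = Σ zᵢ(Kᵢ−1)/(1+ψ(Kᵢ−1)) = 0.
Check two-phase: ΣzᵢKᵢ = 2.507 > 1 and Σzᵢ/Kᵢ = 1.095 > 1, so g(0) = 1.507 > 0 and g(1) = -0.095 < 0.
Iterate (Newton) starting at ψ = 0.44:
  ψ = 0.440: g = 0.4975, g' = -1.223 → ψ = 0.847
  ψ = 0.847: g = 0.0769, g' = -1.023 → ψ = 0.922
  ψ = 0.922: g = -0.0029, g' = -1.109 → ψ = 0.919
Converged at ψ = 0.919.

ψ = 0.919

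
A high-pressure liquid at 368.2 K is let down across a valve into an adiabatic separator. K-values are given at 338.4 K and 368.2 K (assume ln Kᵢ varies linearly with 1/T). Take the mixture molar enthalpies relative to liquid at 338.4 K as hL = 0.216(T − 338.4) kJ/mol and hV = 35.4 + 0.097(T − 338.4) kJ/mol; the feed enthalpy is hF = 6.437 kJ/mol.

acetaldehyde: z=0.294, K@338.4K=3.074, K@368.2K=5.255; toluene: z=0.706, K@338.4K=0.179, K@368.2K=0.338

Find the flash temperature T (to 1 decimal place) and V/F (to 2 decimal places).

Adiabatic flash: solve Rachford–Rice at each trial T, then check hF = ψ·hV(T) + (1−ψ)·hL(T).
  T = 338.4 K: K = (3.074, 0.179), RR gives ψ = 0.018, H_out = 0.626 kJ/mol
  T = 368.2 K: K = (5.255, 0.338), RR gives ψ = 0.278, H_out = 15.298 kJ/mol
  T = 353.3 K: K = (4.065, 0.249), RR gives ψ = 0.161, H_out = 8.642 kJ/mol
  T = 345.9 K: K = (3.549, 0.212), RR gives ψ = 0.096, H_out = 4.940 kJ/mol
  T = 349.6 K: K = (3.801, 0.230), RR gives ψ = 0.130, H_out = 6.843 kJ/mol
  T = 347.8 K: K = (3.677, 0.221), RR gives ψ = 0.114, H_out = 5.932 kJ/mol
Linear interpolation between T = 347.8 (H_out = 5.932) and T = 349.6 (H_out = 6.843) on hF = 6.437 gives T ≈ 348.8 K, at which ψ = 0.12.

T = 348.8 K, V/F = 0.12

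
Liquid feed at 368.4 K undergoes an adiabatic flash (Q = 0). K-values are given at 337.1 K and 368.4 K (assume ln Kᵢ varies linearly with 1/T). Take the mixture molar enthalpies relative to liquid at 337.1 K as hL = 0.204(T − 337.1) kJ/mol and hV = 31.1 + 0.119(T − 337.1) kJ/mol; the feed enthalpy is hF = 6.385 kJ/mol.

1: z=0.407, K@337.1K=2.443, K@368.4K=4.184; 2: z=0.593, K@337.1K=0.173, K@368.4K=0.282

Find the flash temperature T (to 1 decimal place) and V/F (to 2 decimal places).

Adiabatic flash: solve Rachford–Rice at each trial T, then check hF = ψ·hV(T) + (1−ψ)·hL(T).
  T = 337.1 K: K = (2.443, 0.173), RR gives ψ = 0.081, H_out = 2.525 kJ/mol
  T = 368.4 K: K = (4.184, 0.282), RR gives ψ = 0.381, H_out = 17.210 kJ/mol
  T = 352.8 K: K = (3.238, 0.223), RR gives ψ = 0.259, H_out = 10.917 kJ/mol
  T = 345.0 K: K = (2.824, 0.197), RR gives ψ = 0.182, H_out = 7.150 kJ/mol
  T = 341.1 K: K = (2.631, 0.185), RR gives ψ = 0.136, H_out = 4.997 kJ/mol
  T = 343.1 K: K = (2.729, 0.191), RR gives ψ = 0.160, H_out = 6.128 kJ/mol
Linear interpolation between T = 343.1 (H_out = 6.128) and T = 345.0 (H_out = 7.150) on hF = 6.385 gives T ≈ 343.6 K, at which ψ = 0.17.

T = 343.6 K, V/F = 0.17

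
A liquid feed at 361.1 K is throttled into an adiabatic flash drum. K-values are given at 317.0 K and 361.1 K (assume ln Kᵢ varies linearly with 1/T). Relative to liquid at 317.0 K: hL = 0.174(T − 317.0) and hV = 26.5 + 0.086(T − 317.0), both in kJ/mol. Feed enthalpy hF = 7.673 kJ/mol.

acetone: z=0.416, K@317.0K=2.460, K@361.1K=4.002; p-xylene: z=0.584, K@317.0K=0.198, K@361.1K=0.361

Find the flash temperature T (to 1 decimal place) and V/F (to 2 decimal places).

T = 328.4 K, V/F = 0.22

Adiabatic flash: solve Rachford–Rice at each trial T, then check hF = ψ·hV(T) + (1−ψ)·hL(T).
  T = 317.0 K: K = (2.460, 0.198), RR gives ψ = 0.119, H_out = 3.146 kJ/mol
  T = 361.1 K: K = (4.002, 0.361), RR gives ψ = 0.456, H_out = 17.999 kJ/mol
  T = 339.1 K: K = (3.189, 0.273), RR gives ψ = 0.305, H_out = 11.343 kJ/mol
  T = 328.1 K: K = (2.815, 0.234), RR gives ψ = 0.221, H_out = 7.577 kJ/mol
  T = 333.6 K: K = (2.999, 0.253), RR gives ψ = 0.265, H_out = 9.517 kJ/mol
  T = 330.9 K: K = (2.908, 0.243), RR gives ψ = 0.244, H_out = 8.581 kJ/mol
  T = 329.5 K: K = (2.861, 0.239), RR gives ψ = 0.233, H_out = 8.084 kJ/mol
Linear interpolation between T = 328.1 (H_out = 7.577) and T = 329.5 (H_out = 8.084) on hF = 7.673 gives T ≈ 328.4 K, at which ψ = 0.22.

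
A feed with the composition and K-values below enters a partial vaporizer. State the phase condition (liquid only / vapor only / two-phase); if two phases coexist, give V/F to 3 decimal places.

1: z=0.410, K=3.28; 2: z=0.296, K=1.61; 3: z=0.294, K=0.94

vapor only

ΣzᵢKᵢ = 2.098; Σzᵢ/Kᵢ = 0.622.
Since Σzᵢ/Kᵢ < 1 the mixture is above its dew point — single vapor phase.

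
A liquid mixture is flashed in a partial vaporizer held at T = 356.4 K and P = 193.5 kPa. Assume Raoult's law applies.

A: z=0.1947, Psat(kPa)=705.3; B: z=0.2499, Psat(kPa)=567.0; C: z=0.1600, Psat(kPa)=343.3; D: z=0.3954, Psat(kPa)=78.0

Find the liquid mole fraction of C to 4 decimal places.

x_C = 0.1000

Raoult's law: Kᵢ = Pᵢˢᵃᵗ/P = Pᵢˢᵃᵗ/193.5.
  K_A = 705.3/193.5 = 3.644961, K_B = 567.0/193.5 = 2.930233, K_C = 343.3/193.5 = 1.774160, K_D = 78.0/193.5 = 0.403101
Iterate (Newton) starting at β = 0.5:
  β = 0.5000: g = 0.22008, g' = -0.8297 → β = 0.7653
  β = 0.7653: g = 0.00833, g' = -0.8159 → β = 0.7755
  β = 0.7755: g = -0.00003, g' = -0.8214 → β = 0.7754
Converged at β = 0.7754.
Compositions from xᵢ = zᵢ/(1+β(Kᵢ−1)), yᵢ = Kᵢxᵢ:
  A: x = 0.0638, y = 0.2326
  B: x = 0.1001, y = 0.2933
  C: x = 0.1000, y = 0.1774
  D: x = 0.7361, y = 0.2967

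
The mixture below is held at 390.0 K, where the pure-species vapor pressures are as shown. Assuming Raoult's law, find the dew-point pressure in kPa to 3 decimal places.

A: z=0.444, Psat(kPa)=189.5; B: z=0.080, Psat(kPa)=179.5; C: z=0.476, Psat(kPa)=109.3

Pdew = 139.984 kPa

At the dew point ψ → 1, so Σzᵢ/Kᵢ = 1 with Kᵢ = Pᵢˢᵃᵗ/P ⇒ 1/P = Σzᵢ/Pᵢˢᵃᵗ.
1/P = 0.444/189.5 + 0.080/179.5 + 0.476/109.3 = 0.007144 ⇒ P = 139.984 kPa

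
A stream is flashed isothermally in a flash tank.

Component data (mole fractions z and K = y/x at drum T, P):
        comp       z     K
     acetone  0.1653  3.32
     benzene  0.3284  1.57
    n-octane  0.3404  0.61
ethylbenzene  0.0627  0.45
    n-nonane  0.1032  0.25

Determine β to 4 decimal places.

Material balance + equilibrium reduce to Σ zᵢ(Kᵢ−1)/(1+β(Kᵢ−1)) = 0.
g(0) = ΣzᵢKᵢ − 1 = 0.3260 and g(1) = 1 − Σzᵢ/Kᵢ = -0.3691, so a root lies in (0, 1).
Iterate (Newton) starting at β = 0.5:
  β = 0.5000: g = -0.01310, g' = -0.5199 → β = 0.4748
Converged at β = 0.4748.

β = 0.4748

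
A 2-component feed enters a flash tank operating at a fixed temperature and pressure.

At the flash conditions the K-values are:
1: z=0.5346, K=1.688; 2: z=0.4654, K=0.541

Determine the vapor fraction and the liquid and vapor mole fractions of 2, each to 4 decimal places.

Binary case is linear: z₁(K₁−1)(1+ψ(K₂−1)) + z₂(K₂−1)(1+ψ(K₁−1)) = 0
⇒ ψ = [z₁(K₁−1)+z₂(K₂−1)] / [−(K₁−1)(K₂−1)] = 0.15419/0.31579 = 0.4883
Compositions from xᵢ = zᵢ/(1+ψ(Kᵢ−1)), yᵢ = Kᵢxᵢ:
  1: x = 0.4002, y = 0.6755
  2: x = 0.5998, y = 0.3245

ψ = 0.4883, x_2 = 0.5998, y_2 = 0.3245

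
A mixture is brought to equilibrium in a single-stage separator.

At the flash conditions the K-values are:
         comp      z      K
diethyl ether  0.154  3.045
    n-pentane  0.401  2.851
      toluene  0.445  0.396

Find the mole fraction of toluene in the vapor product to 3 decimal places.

y_toluene = 0.301

Rachford–Rice: g(ψ) = Σ zᵢ(Kᵢ−1)/(1+ψ(Kᵢ−1)) = 0.
g(0) = ΣzᵢKᵢ − 1 = 0.788 and g(1) = 1 − Σzᵢ/Kᵢ = -0.315, so a root lies in (0, 1).
Newton iteration, ψ⁰ = 0.5:
  ψ = 0.500: g = 0.1561, g' = -0.861 → ψ = 0.681
  ψ = 0.681: g = 0.0032, g' = -0.850 → ψ = 0.685
Converged at ψ = 0.685.
Compositions from xᵢ = zᵢ/(1+ψ(Kᵢ−1)), yᵢ = Kᵢxᵢ:
  diethyl ether: x = 0.064, y = 0.195
  n-pentane: x = 0.177, y = 0.504
  toluene: x = 0.759, y = 0.301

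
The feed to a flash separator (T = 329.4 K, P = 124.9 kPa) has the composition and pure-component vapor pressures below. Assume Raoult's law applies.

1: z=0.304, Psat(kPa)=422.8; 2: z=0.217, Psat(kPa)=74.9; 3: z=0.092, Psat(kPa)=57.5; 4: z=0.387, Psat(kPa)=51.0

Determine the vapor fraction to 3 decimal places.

Raoult's law: Kᵢ = Pᵢˢᵃᵗ/P = Pᵢˢᵃᵗ/124.9.
  K_1 = 422.8/124.9 = 3.38511, K_2 = 74.9/124.9 = 0.59968, K_3 = 57.5/124.9 = 0.46037, K_4 = 51.0/124.9 = 0.40833
Rachford–Rice: g(ψ) = Σ zᵢ(Kᵢ−1)/(1+ψ(Kᵢ−1)) = 0.
Check two-phase: ΣzᵢKᵢ = 1.360 > 1 and Σzᵢ/Kᵢ = 1.599 > 1, so g(0) = 0.360 > 0 and g(1) = -0.599 < 0.
Iterate (Newton) starting at ψ = 0.5:
  ψ = 0.500: g = -0.1711, g' = -0.738 → ψ = 0.268
  ψ = 0.268: g = 0.0148, g' = -0.915 → ψ = 0.284
Converged at ψ = 0.284.

ψ = 0.284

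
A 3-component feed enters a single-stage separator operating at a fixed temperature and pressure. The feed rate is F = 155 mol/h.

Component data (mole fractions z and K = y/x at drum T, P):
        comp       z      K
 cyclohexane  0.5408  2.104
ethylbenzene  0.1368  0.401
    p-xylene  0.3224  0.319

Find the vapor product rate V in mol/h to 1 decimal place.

Rachford–Rice: g(β) = Σ zᵢ(Kᵢ−1)/(1+β(Kᵢ−1)) = 0.
g(0) = ΣzᵢKᵢ − 1 = 0.2955 and g(1) = 1 − Σzᵢ/Kᵢ = -0.6088, so a root lies in (0, 1).
Newton–Raphson from β = 0.49:
  β = 0.4900: g = -0.05805, g' = -0.7127 → β = 0.4086
  β = 0.4086: g = -0.00122, g' = -0.6861 → β = 0.4068
Converged at β = 0.4068.
Then V = β·F = 0.4068·155 = 63.0 mol/h and L = F − V = 92.0 mol/h.

V = 63.0 mol/h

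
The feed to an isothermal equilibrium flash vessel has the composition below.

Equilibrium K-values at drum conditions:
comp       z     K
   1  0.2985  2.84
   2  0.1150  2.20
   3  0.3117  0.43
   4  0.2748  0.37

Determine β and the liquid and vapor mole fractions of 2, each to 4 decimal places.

Let β = V/F and solve Σ zᵢ(Kᵢ−1)/(1+β(Kᵢ−1)) = 0.
Feasibility: ΣzᵢKᵢ = 1.3364, Σzᵢ/Kᵢ = 1.6250 — both > 1, two phases present.
Newton–Raphson from β = 0.5:
  β = 0.5000: g = -0.12891, g' = -0.7694 → β = 0.3324
  β = 0.3324: g = 0.00123, g' = -0.8023 → β = 0.3340
Converged at β = 0.3340.
Compositions from xᵢ = zᵢ/(1+β(Kᵢ−1)), yᵢ = Kᵢxᵢ:
  1: x = 0.1849, y = 0.5251
  2: x = 0.0821, y = 0.1806
  3: x = 0.3850, y = 0.1655
  4: x = 0.3480, y = 0.1288

β = 0.3340, x_2 = 0.0821, y_2 = 0.1806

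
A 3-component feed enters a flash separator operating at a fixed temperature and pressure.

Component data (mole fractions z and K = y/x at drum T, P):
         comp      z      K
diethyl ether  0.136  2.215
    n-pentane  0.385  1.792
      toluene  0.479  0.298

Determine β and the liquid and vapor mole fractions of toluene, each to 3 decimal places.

Material balance + equilibrium reduce to Σ zᵢ(Kᵢ−1)/(1+β(Kᵢ−1)) = 0.
Feasibility: ΣzᵢKᵢ = 1.134, Σzᵢ/Kᵢ = 1.884 — both > 1, two phases present.
Newton–Raphson from β = 0.64:
  β = 0.640: g = -0.3153, g' = -0.948 → β = 0.308
  β = 0.308: g = -0.0633, g' = -0.646 → β = 0.210
  β = 0.210: g = -0.0010, g' = -0.630 → β = 0.208
Converged at β = 0.208.
Compositions from xᵢ = zᵢ/(1+β(Kᵢ−1)), yᵢ = Kᵢxᵢ:
  diethyl ether: x = 0.109, y = 0.240
  n-pentane: x = 0.331, y = 0.592
  toluene: x = 0.561, y = 0.167

β = 0.208, x_toluene = 0.561, y_toluene = 0.167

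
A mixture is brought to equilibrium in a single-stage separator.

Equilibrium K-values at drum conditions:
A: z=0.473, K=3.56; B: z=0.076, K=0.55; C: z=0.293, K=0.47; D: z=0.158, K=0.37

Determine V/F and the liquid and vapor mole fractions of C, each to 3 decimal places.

V/F = 0.651, x_C = 0.447, y_C = 0.210

Material balance + equilibrium reduce to Σ zᵢ(Kᵢ−1)/(1+V/F(Kᵢ−1)) = 0.
Check two-phase: ΣzᵢKᵢ = 1.922 > 1 and Σzᵢ/Kᵢ = 1.321 > 1, so g(0) = 0.922 > 0 and g(1) = -0.321 < 0.
Iterate (Newton) starting at V/F = 0.52:
  V/F = 0.520: g = 0.1124, g' = -0.892 → V/F = 0.646
  V/F = 0.646: g = 0.0041, g' = -0.839 → V/F = 0.651
Converged at V/F = 0.651.
Compositions from xᵢ = zᵢ/(1+V/F(Kᵢ−1)), yᵢ = Kᵢxᵢ:
  A: x = 0.177, y = 0.632
  B: x = 0.107, y = 0.059
  C: x = 0.447, y = 0.210
  D: x = 0.268, y = 0.099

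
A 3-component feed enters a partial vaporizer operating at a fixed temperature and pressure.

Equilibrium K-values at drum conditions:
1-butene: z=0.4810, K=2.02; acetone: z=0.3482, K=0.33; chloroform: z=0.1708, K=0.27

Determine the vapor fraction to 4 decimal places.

ψ = 0.1884

Rachford–Rice: g(ψ) = Σ zᵢ(Kᵢ−1)/(1+ψ(Kᵢ−1)) = 0.
g(0) = ΣzᵢKᵢ − 1 = 0.1326 and g(1) = 1 − Σzᵢ/Kᵢ = -0.9259, so a root lies in (0, 1).
Newton–Raphson from ψ = 0.44:
  ψ = 0.4400: g = -0.17586, g' = -0.7503 → ψ = 0.2056
  ψ = 0.2056: g = -0.01170, g' = -0.6782 → ψ = 0.1883
  ψ = 0.1883: g = 0.00001, g' = -0.6792 → ψ = 0.1884
Converged at ψ = 0.1884.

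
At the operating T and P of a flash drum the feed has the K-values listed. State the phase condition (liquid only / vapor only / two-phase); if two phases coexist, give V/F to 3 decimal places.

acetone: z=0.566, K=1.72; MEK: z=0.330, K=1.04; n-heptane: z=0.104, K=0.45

ΣzᵢKᵢ = 1.364; Σzᵢ/Kᵢ = 0.877.
Since Σzᵢ/Kᵢ < 1 the mixture is above its dew point — single vapor phase.

vapor only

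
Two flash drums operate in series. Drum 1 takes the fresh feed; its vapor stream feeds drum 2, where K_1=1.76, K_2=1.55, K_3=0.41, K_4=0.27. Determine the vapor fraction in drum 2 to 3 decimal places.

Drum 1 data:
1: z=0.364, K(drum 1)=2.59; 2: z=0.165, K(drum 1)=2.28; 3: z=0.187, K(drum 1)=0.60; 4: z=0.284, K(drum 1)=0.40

Drum 1:
Newton iteration, ψ₁⁰ = 0.5:
  ψ₁ = 0.500: g = 0.1143, g' = -0.642 → ψ₁ = 0.678
  ψ₁ = 0.678: g = 0.0016, g' = -0.638 → ψ₁ = 0.681
Converged at ψ₁ = 0.681.
Drum-1 compositions:
  1: x = 0.175, y = 0.453
  2: x = 0.088, y = 0.201
  3: x = 0.257, y = 0.154
  4: x = 0.480, y = 0.192
Drum-2 feed = drum-1 vapor: z₂ = (0.4528, 0.2010, 0.1542, 0.1920).
Drum 2:
Iterate (Newton) starting at ψ₂ = 0.5:
  ψ₂ = 0.500: g = -0.0137, g' = -0.536 → ψ₂ = 0.474
Converged at ψ₂ = 0.474.
  1: x = 0.333, y = 0.586
  2: x = 0.159, y = 0.247
  3: x = 0.214, y = 0.088
  4: x = 0.294, y = 0.079

V/F (drum 2) = 0.474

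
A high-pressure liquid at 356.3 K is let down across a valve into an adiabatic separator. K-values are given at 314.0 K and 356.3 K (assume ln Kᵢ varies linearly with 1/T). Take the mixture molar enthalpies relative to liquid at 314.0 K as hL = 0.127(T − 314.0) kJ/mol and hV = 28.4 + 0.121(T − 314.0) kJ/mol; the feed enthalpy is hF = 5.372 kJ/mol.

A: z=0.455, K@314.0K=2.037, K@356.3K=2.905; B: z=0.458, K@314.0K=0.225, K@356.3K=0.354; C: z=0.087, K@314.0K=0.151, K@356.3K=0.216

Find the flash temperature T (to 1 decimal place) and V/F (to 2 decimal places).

Adiabatic flash: solve Rachford–Rice at each trial T, then check hF = ψ·hV(T) + (1−ψ)·hL(T).
  T = 314.0 K: K = (2.037, 0.225, 0.151), RR gives ψ = 0.053, H_out = 1.497 kJ/mol
  T = 356.3 K: K = (2.905, 0.354, 0.216), RR gives ψ = 0.394, H_out = 16.449 kJ/mol
  T = 335.1 K: K = (2.459, 0.286, 0.183), RR gives ψ = 0.249, H_out = 9.720 kJ/mol
  T = 324.6 K: K = (2.246, 0.255, 0.167), RR gives ψ = 0.162, H_out = 5.929 kJ/mol
  T = 319.3 K: K = (2.141, 0.240, 0.159), RR gives ψ = 0.111, H_out = 3.810 kJ/mol
  T = 322.0 K: K = (2.194, 0.247, 0.163), RR gives ψ = 0.137, H_out = 4.910 kJ/mol
  T = 323.3 K: K = (2.220, 0.251, 0.165), RR gives ψ = 0.150, H_out = 5.424 kJ/mol
Linear interpolation between T = 322.0 (H_out = 4.910) and T = 323.3 (H_out = 5.424) on hF = 5.372 gives T ≈ 323.2 K, at which ψ = 0.15.

T = 323.2 K, V/F = 0.15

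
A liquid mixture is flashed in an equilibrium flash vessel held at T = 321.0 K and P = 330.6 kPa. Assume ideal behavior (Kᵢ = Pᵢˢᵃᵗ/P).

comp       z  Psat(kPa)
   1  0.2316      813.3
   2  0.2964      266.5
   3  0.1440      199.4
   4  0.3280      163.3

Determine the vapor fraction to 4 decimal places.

ψ = 0.1042

Raoult's law: Kᵢ = Pᵢˢᵃᵗ/P = Pᵢˢᵃᵗ/330.6.
  K_1 = 813.3/330.6 = 2.460073, K_2 = 266.5/330.6 = 0.806110, K_3 = 199.4/330.6 = 0.603146, K_4 = 163.3/330.6 = 0.493950
Let ψ = V/F and solve Σ zᵢ(Kᵢ−1)/(1+ψ(Kᵢ−1)) = 0.
g(0) = ΣzᵢKᵢ − 1 = 0.0576 and g(1) = 1 − Σzᵢ/Kᵢ = -0.3646, so a root lies in (0, 1).
Iterate (Newton) starting at ψ = 0.32:
  ψ = 0.3200: g = -0.09432, g' = -0.3914 → ψ = 0.0790
  ψ = 0.0790: g = 0.01292, g' = -0.5237 → ψ = 0.1037
  ψ = 0.1037: g = 0.00027, g' = -0.5023 → ψ = 0.1042
Converged at ψ = 0.1042.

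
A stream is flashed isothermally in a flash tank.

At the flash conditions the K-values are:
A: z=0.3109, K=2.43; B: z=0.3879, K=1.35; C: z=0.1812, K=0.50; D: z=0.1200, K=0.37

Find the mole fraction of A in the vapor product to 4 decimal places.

Newton iteration, ψ⁰ = 0.48:
  ψ = 0.4800: g = 0.15229, g' = -0.4347 → ψ = 0.8303
  ψ = 0.8303: g = -0.00500, g' = -0.5033 → ψ = 0.8204
  ψ = 0.8204: g = -0.00003, g' = -0.4976 → ψ = 0.8203
Converged at ψ = 0.8203.
Compositions from xᵢ = zᵢ/(1+ψ(Kᵢ−1)), yᵢ = Kᵢxᵢ:
  A: x = 0.1431, y = 0.3477
  B: x = 0.3014, y = 0.4068
  C: x = 0.3072, y = 0.1536
  D: x = 0.2484, y = 0.0919

y_A = 0.3477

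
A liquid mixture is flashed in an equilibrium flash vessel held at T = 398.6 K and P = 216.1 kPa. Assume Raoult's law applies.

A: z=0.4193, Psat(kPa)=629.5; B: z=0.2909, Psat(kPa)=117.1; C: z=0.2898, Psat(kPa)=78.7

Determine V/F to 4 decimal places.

Raoult's law: Kᵢ = Pᵢˢᵃᵗ/P = Pᵢˢᵃᵗ/216.1.
  K_A = 629.5/216.1 = 2.913003, K_B = 117.1/216.1 = 0.541879, K_C = 78.7/216.1 = 0.364183
Newton–Raphson from V/F = 0.42:
  V/F = 0.4200: g = 0.02836, g' = -0.7835 → V/F = 0.4562
  V/F = 0.4562: g = 0.00030, g' = -0.7676 → V/F = 0.4566
Converged at V/F = 0.4566.

V/F = 0.4566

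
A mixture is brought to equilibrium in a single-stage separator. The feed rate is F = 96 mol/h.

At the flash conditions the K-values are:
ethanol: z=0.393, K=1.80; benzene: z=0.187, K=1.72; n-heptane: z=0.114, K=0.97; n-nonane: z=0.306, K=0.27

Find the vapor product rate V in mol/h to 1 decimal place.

Material balance + equilibrium reduce to Σ zᵢ(Kᵢ−1)/(1+V/F(Kᵢ−1)) = 0.
g(0) = ΣzᵢKᵢ − 1 = 0.222 and g(1) = 1 − Σzᵢ/Kᵢ = -0.578, so a root lies in (0, 1).
Iterate (Newton) starting at V/F = 0.34:
  V/F = 0.340: g = 0.0547, g' = -0.507 → V/F = 0.448
  V/F = 0.448: g = -0.0022, g' = -0.552 → V/F = 0.444
Converged at V/F = 0.444.
Then V = V/F·F = 0.4441·96 = 42.6 mol/h and L = F − V = 53.4 mol/h.

V = 42.6 mol/h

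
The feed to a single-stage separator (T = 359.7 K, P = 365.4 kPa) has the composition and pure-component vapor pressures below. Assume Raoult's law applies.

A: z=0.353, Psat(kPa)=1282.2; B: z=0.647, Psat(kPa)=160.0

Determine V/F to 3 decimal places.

Raoult's law: Kᵢ = Pᵢˢᵃᵗ/P = Pᵢˢᵃᵗ/365.4.
  K_A = 1282.2/365.4 = 3.50903, K_B = 160.0/365.4 = 0.43788
Rachford–Rice: g(V/F) = Σ zᵢ(Kᵢ−1)/(1+V/F(Kᵢ−1)) = 0.
Feasibility: ΣzᵢKᵢ = 1.522, Σzᵢ/Kᵢ = 1.578 — both > 1, two phases present.
Binary case is linear: z₁(K₁−1)(1+V/F(K₂−1)) + z₂(K₂−1)(1+V/F(K₁−1)) = 0
⇒ V/F = [z₁(K₁−1)+z₂(K₂−1)] / [−(K₁−1)(K₂−1)] = 0.5220/1.4104 = 0.370

V/F = 0.370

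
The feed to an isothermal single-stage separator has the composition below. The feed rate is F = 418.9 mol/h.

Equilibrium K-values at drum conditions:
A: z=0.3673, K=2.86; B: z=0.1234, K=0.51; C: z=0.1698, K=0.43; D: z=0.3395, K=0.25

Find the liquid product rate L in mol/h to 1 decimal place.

Rachford–Rice: g(β) = Σ zᵢ(Kᵢ−1)/(1+β(Kᵢ−1)) = 0.
Check two-phase: ΣzᵢKᵢ = 1.2713 > 1 and Σzᵢ/Kᵢ = 2.1233 > 1, so g(0) = 0.2713 > 0 and g(1) = -1.1233 < 0.
Iterate (Newton) starting at β = 0.68:
  β = 0.6800: g = -0.46672, g' = -1.2568 → β = 0.3087
  β = 0.3087: g = -0.08601, g' = -0.9586 → β = 0.2189
  β = 0.2189: g = 0.00251, g' = -1.0243 → β = 0.2214
Converged at β = 0.2214.
Then V = β·F = 0.2214·418.9 = 92.7 mol/h and L = F − V = 326.2 mol/h.

L = 326.2 mol/h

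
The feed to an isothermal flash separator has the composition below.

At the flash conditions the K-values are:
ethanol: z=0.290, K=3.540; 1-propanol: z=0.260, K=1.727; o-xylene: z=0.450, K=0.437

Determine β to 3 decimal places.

β = 0.660

Let β = V/F and solve Σ zᵢ(Kᵢ−1)/(1+β(Kᵢ−1)) = 0.
Feasibility: ΣzᵢKᵢ = 1.672, Σzᵢ/Kᵢ = 1.262 — both > 1, two phases present.
Newton–Raphson from β = 0.5:
  β = 0.500: g = 0.1105, g' = -0.713 → β = 0.655
  β = 0.655: g = 0.0033, g' = -0.685 → β = 0.660
Converged at β = 0.660.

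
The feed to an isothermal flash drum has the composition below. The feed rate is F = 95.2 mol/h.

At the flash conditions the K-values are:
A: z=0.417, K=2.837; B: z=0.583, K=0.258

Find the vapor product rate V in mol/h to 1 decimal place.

Let ψ = V/F and solve Σ zᵢ(Kᵢ−1)/(1+ψ(Kᵢ−1)) = 0.
Check two-phase: ΣzᵢKᵢ = 1.333 > 1 and Σzᵢ/Kᵢ = 2.407 > 1, so g(0) = 0.333 > 0 and g(1) = -1.407 < 0.
Binary case is linear: z₁(K₁−1)(1+ψ(K₂−1)) + z₂(K₂−1)(1+ψ(K₁−1)) = 0
⇒ ψ = [z₁(K₁−1)+z₂(K₂−1)] / [−(K₁−1)(K₂−1)] = 0.3334/1.3631 = 0.245
Then V = ψ·F = 0.2446·95.2 = 23.3 mol/h and L = F − V = 71.9 mol/h.

V = 23.3 mol/h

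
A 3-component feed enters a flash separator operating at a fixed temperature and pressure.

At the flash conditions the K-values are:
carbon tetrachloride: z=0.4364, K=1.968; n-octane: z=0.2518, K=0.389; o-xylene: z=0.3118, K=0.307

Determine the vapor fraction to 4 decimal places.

Let ψ = V/F and solve Σ zᵢ(Kᵢ−1)/(1+ψ(Kᵢ−1)) = 0.
g(0) = ΣzᵢKᵢ − 1 = 0.0525 and g(1) = 1 − Σzᵢ/Kᵢ = -0.8847, so a root lies in (0, 1).
Newton iteration, ψ⁰ = 0.35:
  ψ = 0.3500: g = -0.16544, g' = -0.6412 → ψ = 0.0920
  ψ = 0.0920: g = -0.00592, g' = -0.6211 → ψ = 0.0825
Converged at ψ = 0.0825.

ψ = 0.0825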